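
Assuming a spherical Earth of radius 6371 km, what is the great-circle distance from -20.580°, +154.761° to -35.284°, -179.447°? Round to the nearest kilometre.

3001 km

Δλ = -179.447 − 154.761 = -334.208°; wrapped into (−180°, 180°]: 25.792°.
Δφ = -35.284 − -20.580 = -14.704°.
a = sin²(Δφ/2) + cos φ₁ · cos φ₂ · sin²(Δλ/2) = 0.054440.
c = 2·atan2(√a, √(1−a)) = 0.47099 rad → d = 6371·c ≈ 3000.68 km.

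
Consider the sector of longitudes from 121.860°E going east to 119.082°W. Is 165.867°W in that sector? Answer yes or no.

Band width going east from +121.860° to -119.082°: ((-119.082 − 121.860) mod 360) = 119.058°.
Offset of -165.867° east of the west edge: ((-165.867 − 121.860) mod 360) = 72.273°.
72.273° ≤ 119.058° ⇒ inside.

Yes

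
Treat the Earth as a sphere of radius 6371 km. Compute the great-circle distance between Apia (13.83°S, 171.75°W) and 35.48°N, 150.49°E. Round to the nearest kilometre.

Δλ = 150.49 − -171.75 = 322.24°; wrapped into (−180°, 180°]: -37.76°.
Δφ = 35.48 − -13.83 = 49.31°.
a = sin²(Δφ/2) + cos φ₁ · cos φ₂ · sin²(Δλ/2) = 0.256811.
c = 2·atan2(√a, √(1−a)) = 1.06286 rad → d = 6371·c ≈ 6771.46 km.

6771 km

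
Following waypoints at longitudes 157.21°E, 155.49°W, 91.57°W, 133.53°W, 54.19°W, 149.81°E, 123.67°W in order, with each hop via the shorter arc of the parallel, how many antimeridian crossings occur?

Leg 1: +157.21° → -155.49°, shortest Δλ = 47.3° (east) — crosses 180°.
Leg 2: -155.49° → -91.57°, shortest Δλ = 63.92° (east) — does not cross 180°.
Leg 3: -91.57° → -133.53°, shortest Δλ = -41.96° (west) — does not cross 180°.
Leg 4: -133.53° → -54.19°, shortest Δλ = 79.34° (east) — does not cross 180°.
Leg 5: -54.19° → +149.81°, shortest Δλ = -156.0° (west) — crosses 180°.
Leg 6: +149.81° → -123.67°, shortest Δλ = 86.52° (east) — crosses 180°.
Total crossings: 3.

3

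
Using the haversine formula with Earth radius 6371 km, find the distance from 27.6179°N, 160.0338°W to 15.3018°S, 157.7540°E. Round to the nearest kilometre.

Δλ = 157.7540 − -160.0338 = 317.7878°; wrapped into (−180°, 180°]: -42.2122°.
Δφ = -15.3018 − 27.6179 = -42.9197°.
a = sin²(Δφ/2) + cos φ₁ · cos φ₂ · sin²(Δλ/2) = 0.244667.
c = 2·atan2(√a, √(1−a)) = 1.03484 rad → d = 6371·c ≈ 6592.95 km.

6593 km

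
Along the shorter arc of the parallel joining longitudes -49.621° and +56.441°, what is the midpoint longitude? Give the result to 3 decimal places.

+3.410°

Signed shortest Δλ from -49.621° to +56.441° is +106.062°.
Midpoint longitude = -49.621° + (+106.062°)/2 = -49.621° + 53.031° = +3.410°.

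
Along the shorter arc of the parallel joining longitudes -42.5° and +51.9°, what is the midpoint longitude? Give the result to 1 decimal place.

+4.7°

Signed shortest Δλ from -42.5° to +51.9° is +94.4°.
Midpoint longitude = -42.5° + (+94.4°)/2 = -42.5° + 47.2° = +4.7°.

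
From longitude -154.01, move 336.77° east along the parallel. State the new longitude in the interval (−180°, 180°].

Start at -154.01°; shift +336.77° → +182.76°.
+182.76° lies outside (−180°, 180°]; subtract 360° → -177.24°.

-177.24°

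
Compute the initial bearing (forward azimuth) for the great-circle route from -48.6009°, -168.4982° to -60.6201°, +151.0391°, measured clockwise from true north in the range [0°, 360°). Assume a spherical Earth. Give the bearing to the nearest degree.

227°

Δλ = 151.0391 − -168.4982 = 319.5373°; wrapped into (−180°, 180°]: -40.4627°.
θ = atan2( sin Δλ · cos φ₂ , cos φ₁ · sin φ₂ − sin φ₁ · cos φ₂ · cos Δλ )
  = atan2(-0.31838, -0.29626) = -132.939° → normalised to [0°, 360°): 227.061°.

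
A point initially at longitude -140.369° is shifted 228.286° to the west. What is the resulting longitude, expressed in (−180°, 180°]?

-8.655°

Start at -140.369°; shift −228.286° → -368.655°.
-368.655° lies outside (−180°, 180°]; add 360° → -8.655°.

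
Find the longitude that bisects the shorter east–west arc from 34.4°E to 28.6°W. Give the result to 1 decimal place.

2.9°E

Signed shortest Δλ from +34.4° to -28.6° is -63.0°.
Midpoint longitude = +34.4° + (-63.0°)/2 = +34.4° − 31.5° = +2.9°.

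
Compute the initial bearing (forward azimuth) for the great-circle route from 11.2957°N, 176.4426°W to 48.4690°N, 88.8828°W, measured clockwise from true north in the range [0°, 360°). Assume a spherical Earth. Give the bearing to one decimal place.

Δλ = -88.8828 − -176.4426 = 87.5598°.
θ = atan2( sin Δλ · cos φ₂ , cos φ₁ · sin φ₂ − sin φ₁ · cos φ₂ · cos Δλ )
  = atan2(0.66242, 0.72857) = 42.278° → normalised to [0°, 360°): 42.278°.

42.3°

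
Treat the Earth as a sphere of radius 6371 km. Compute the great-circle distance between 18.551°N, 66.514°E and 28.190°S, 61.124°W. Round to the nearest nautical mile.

Δλ = -61.124 − 66.514 = -127.638°.
Δφ = -28.190 − 18.551 = -46.741°.
a = sin²(Δφ/2) + cos φ₁ · cos φ₂ · sin²(Δλ/2) = 0.830281.
c = 2·atan2(√a, √(1−a)) = 2.29236 rad → d = 6371·c ≈ 14604.65 km ≈ 7885.88 nmi.

7886 nmi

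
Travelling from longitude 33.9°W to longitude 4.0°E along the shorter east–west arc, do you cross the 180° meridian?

Signed shortest Δλ = ((4.0 − -33.9 + 180) mod 360) − 180 = 37.9°.
Going east by 37.9° from -33.9° reaches +4.0° without touching 180°.

No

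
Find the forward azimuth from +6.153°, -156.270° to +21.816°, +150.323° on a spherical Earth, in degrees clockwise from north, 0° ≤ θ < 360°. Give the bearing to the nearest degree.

293°

Δλ = 150.323 − -156.270 = 306.593°; wrapped into (−180°, 180°]: -53.407°.
θ = atan2( sin Δλ · cos φ₂ , cos φ₁ · sin φ₂ − sin φ₁ · cos φ₂ · cos Δλ )
  = atan2(-0.74539, 0.31017) = -67.407° → normalised to [0°, 360°): 292.593°.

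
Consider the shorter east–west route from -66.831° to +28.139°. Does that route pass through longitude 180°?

No

Signed shortest Δλ = ((28.139 − -66.831 + 180) mod 360) − 180 = 94.97°.
Going east by 94.97° from -66.831° reaches +28.139° without touching 180°.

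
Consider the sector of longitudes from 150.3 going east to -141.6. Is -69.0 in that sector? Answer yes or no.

No

Band width going east from +150.3° to -141.6°: ((-141.6 − 150.3) mod 360) = 68.1°.
Offset of -69.0° east of the west edge: ((-69.0 − 150.3) mod 360) = 140.7°.
140.7° > 68.1° ⇒ outside.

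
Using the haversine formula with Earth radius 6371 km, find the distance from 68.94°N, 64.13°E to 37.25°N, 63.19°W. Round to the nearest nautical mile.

4020 nmi

Δλ = -63.19 − 64.13 = -127.32°.
Δφ = 37.25 − 68.94 = -31.69°.
a = sin²(Δφ/2) + cos φ₁ · cos φ₂ · sin²(Δλ/2) = 0.304276.
c = 2·atan2(√a, √(1−a)) = 1.16859 rad → d = 6371·c ≈ 7445.10 km ≈ 4020.03 nmi.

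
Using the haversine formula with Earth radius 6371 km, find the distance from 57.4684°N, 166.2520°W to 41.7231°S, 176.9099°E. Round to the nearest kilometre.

Δλ = 176.9099 − -166.2520 = 343.1619°; wrapped into (−180°, 180°]: -16.8381°.
Δφ = -41.7231 − 57.4684 = -99.1915°.
a = sin²(Δφ/2) + cos φ₁ · cos φ₂ · sin²(Δλ/2) = 0.588471.
c = 2·atan2(√a, √(1−a)) = 1.74868 rad → d = 6371·c ≈ 11140.81 km.

11141 km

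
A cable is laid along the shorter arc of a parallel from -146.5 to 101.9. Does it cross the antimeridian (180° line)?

Naïve |101.9 − -146.5| = 248.4° > 180°, so the shorter arc goes the other way round — across 180°.
Signed shortest Δλ = ((101.9 − -146.5 + 180) mod 360) − 180 = -111.6°.
Going west by 111.6° from -146.5° passes through 180° before reaching +101.9°.

Yes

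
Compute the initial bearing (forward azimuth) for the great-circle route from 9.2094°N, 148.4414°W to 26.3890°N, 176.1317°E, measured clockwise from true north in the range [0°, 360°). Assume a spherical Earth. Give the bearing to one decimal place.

301.8°

Δλ = 176.1317 − -148.4414 = 324.5731°; wrapped into (−180°, 180°]: -35.4269°.
θ = atan2( sin Δλ · cos φ₂ , cos φ₁ · sin φ₂ − sin φ₁ · cos φ₂ · cos Δλ )
  = atan2(-0.51926, 0.32191) = -58.204° → normalised to [0°, 360°): 301.796°.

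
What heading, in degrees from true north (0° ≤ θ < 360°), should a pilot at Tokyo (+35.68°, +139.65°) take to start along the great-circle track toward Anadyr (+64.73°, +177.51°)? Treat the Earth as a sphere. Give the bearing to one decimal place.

26.0°

Δλ = 177.51 − 139.65 = 37.86°.
θ = atan2( sin Δλ · cos φ₂ , cos φ₁ · sin φ₂ − sin φ₁ · cos φ₂ · cos Δλ )
  = atan2(0.26199, 0.53798) = 25.966° → normalised to [0°, 360°): 25.966°.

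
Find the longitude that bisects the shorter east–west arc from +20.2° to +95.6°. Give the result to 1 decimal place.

Signed shortest Δλ from +20.2° to +95.6° is +75.4°.
Midpoint longitude = +20.2° + (+75.4°)/2 = +20.2° + 37.7° = +57.9°.

+57.9°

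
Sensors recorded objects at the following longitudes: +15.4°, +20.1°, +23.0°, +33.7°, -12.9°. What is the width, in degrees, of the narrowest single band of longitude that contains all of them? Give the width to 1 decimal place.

46.6°

Sort the longitudes: -12.9°, +15.4°, +20.1°, +23.0°, +33.7°.
Eastward gaps between consecutive values (wrapping around): 28.3°, 4.7°, 2.9°, 10.7°, 313.4°.
Largest gap = 313.4° ⇒ minimal covering band is its complement: 360° − 313.4° = 46.6°.
Band runs from -12.9° eastward to +33.7°.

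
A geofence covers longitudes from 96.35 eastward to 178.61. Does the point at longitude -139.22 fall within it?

No

Band width going east from +96.35° to +178.61°: ((178.61 − 96.35) mod 360) = 82.26°.
Offset of -139.22° east of the west edge: ((-139.22 − 96.35) mod 360) = 124.43°.
124.43° > 82.26° ⇒ outside.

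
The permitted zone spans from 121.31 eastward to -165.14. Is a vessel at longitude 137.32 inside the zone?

Yes

Band width going east from +121.31° to -165.14°: ((-165.14 − 121.31) mod 360) = 73.55°.
Offset of +137.32° east of the west edge: ((137.32 − 121.31) mod 360) = 16.01°.
16.01° ≤ 73.55° ⇒ inside.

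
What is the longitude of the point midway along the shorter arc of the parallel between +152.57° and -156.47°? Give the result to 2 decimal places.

+178.05°

Signed shortest Δλ from +152.57° to -156.47° is +50.96°.
Midpoint longitude = +152.57° + (+50.96°)/2 = +152.57° + 25.48° = +178.05°.
(The naïve average (+152.57 + -156.47)/2 = -1.95° is on the wrong side of the globe.)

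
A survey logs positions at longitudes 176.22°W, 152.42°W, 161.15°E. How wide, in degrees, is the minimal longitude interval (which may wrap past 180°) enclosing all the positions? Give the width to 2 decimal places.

Sort the longitudes: -176.22°, -152.42°, +161.15°.
Eastward gaps between consecutive values (wrapping around): 23.80°, 313.57°, 22.63°.
Largest gap = 313.57° ⇒ minimal covering band is its complement: 360° − 313.57° = 46.43°.
Band runs from +161.15° eastward to -152.42°, crossing the antimeridian.

46.43°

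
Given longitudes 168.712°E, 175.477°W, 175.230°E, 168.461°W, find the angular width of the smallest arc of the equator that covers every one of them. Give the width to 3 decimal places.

Sort the longitudes: -175.477°, -168.461°, +168.712°, +175.230°.
Eastward gaps between consecutive values (wrapping around): 7.016°, 337.173°, 6.518°, 9.293°.
Largest gap = 337.173° ⇒ minimal covering band is its complement: 360° − 337.173° = 22.827°.
Band runs from +168.712° eastward to -168.461°, crossing the antimeridian.

22.827°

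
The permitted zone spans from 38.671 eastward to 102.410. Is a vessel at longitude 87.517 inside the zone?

Yes

Band width going east from +38.671° to +102.410°: ((102.410 − 38.671) mod 360) = 63.739°.
Offset of +87.517° east of the west edge: ((87.517 − 38.671) mod 360) = 48.846°.
48.846° ≤ 63.739° ⇒ inside.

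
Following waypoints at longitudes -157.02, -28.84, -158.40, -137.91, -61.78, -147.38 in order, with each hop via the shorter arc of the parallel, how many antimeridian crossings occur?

Leg 1: -157.02° → -28.84°, shortest Δλ = 128.18° (east) — does not cross 180°.
Leg 2: -28.84° → -158.40°, shortest Δλ = -129.56° (west) — does not cross 180°.
Leg 3: -158.40° → -137.91°, shortest Δλ = 20.49° (east) — does not cross 180°.
Leg 4: -137.91° → -61.78°, shortest Δλ = 76.13° (east) — does not cross 180°.
Leg 5: -61.78° → -147.38°, shortest Δλ = -85.6° (west) — does not cross 180°.
Total crossings: 0.

0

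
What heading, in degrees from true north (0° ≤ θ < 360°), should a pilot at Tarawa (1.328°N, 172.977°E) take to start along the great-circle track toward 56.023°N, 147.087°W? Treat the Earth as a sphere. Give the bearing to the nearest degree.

24°

Δλ = -147.087 − 172.977 = -320.064°; wrapped into (−180°, 180°]: 39.936°.
θ = atan2( sin Δλ · cos φ₂ , cos φ₁ · sin φ₂ − sin φ₁ · cos φ₂ · cos Δλ )
  = atan2(0.35875, 0.81911) = 23.652° → normalised to [0°, 360°): 23.652°.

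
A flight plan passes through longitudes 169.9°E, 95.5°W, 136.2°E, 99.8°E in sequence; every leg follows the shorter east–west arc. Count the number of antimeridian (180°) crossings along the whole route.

2

Leg 1: +169.9° → -95.5°, shortest Δλ = 94.6° (east) — crosses 180°.
Leg 2: -95.5° → +136.2°, shortest Δλ = -128.3° (west) — crosses 180°.
Leg 3: +136.2° → +99.8°, shortest Δλ = -36.4° (west) — does not cross 180°.
Total crossings: 2.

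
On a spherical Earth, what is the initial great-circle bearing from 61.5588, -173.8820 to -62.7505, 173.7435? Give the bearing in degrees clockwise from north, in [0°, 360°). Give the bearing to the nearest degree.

Δλ = 173.7435 − -173.8820 = 347.6255°; wrapped into (−180°, 180°]: -12.3745°.
θ = atan2( sin Δλ · cos φ₂ , cos φ₁ · sin φ₂ − sin φ₁ · cos φ₂ · cos Δλ )
  = atan2(-0.09812, -0.81665) = -173.149° → normalised to [0°, 360°): 186.851°.

187°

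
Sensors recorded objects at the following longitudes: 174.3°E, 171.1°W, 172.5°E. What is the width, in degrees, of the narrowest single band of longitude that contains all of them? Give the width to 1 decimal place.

16.4°

Sort the longitudes: -171.1°, +172.5°, +174.3°.
Eastward gaps between consecutive values (wrapping around): 343.6°, 1.8°, 14.6°.
Largest gap = 343.6° ⇒ minimal covering band is its complement: 360° − 343.6° = 16.4°.
Band runs from +172.5° eastward to -171.1°, crossing the antimeridian.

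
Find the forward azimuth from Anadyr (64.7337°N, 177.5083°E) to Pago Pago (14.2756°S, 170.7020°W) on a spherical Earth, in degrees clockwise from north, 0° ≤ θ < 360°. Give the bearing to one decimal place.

168.4°

Δλ = -170.7020 − 177.5083 = -348.2103°; wrapped into (−180°, 180°]: 11.7897°.
θ = atan2( sin Δλ · cos φ₂ , cos φ₁ · sin φ₂ − sin φ₁ · cos φ₂ · cos Δλ )
  = atan2(0.19801, -0.96317) = 168.383° → normalised to [0°, 360°): 168.383°.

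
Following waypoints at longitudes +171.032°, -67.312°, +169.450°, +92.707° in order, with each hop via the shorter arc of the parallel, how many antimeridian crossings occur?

Leg 1: +171.032° → -67.312°, shortest Δλ = 121.656° (east) — crosses 180°.
Leg 2: -67.312° → +169.450°, shortest Δλ = -123.238° (west) — crosses 180°.
Leg 3: +169.450° → +92.707°, shortest Δλ = -76.743° (west) — does not cross 180°.
Total crossings: 2.

2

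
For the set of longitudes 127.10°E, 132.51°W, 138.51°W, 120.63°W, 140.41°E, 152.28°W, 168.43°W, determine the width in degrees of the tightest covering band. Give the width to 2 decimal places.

Sort the longitudes: -168.43°, -152.28°, -138.51°, -132.51°, -120.63°, +127.10°, +140.41°.
Eastward gaps between consecutive values (wrapping around): 16.15°, 13.77°, 6.00°, 11.88°, 247.73°, 13.31°, 51.16°.
Largest gap = 247.73° ⇒ minimal covering band is its complement: 360° − 247.73° = 112.27°.
Band runs from +127.10° eastward to -120.63°, crossing the antimeridian.

112.27°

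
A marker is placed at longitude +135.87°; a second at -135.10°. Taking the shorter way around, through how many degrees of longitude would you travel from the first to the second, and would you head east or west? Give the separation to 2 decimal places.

Raw difference: -135.10 − 135.87 = -270.97°.
Normalise into (−180°, 180°]: -270.97° + 360° = 89.03°.
Positive ⇒ the second point lies to the east; separation 89.03°.

89.03° east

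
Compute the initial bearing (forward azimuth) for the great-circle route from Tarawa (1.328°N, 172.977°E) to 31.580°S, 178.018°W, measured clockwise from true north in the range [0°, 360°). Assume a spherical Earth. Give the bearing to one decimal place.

166.2°

Δλ = -178.018 − 172.977 = -350.995°; wrapped into (−180°, 180°]: 9.005°.
θ = atan2( sin Δλ · cos φ₂ , cos φ₁ · sin φ₂ − sin φ₁ · cos φ₂ · cos Δλ )
  = atan2(0.13334, -0.54305) = 166.204° → normalised to [0°, 360°): 166.204°.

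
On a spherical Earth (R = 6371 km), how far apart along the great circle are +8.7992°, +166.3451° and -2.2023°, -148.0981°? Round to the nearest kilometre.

Δλ = -148.0981 − 166.3451 = -314.4432°; wrapped into (−180°, 180°]: 45.5568°.
Δφ = -2.2023 − 8.7992 = -11.0015°.
a = sin²(Δφ/2) + cos φ₁ · cos φ₂ · sin²(Δλ/2) = 0.157214.
c = 2·atan2(√a, √(1−a)) = 0.81541 rad → d = 6371·c ≈ 5194.97 km.

5195 km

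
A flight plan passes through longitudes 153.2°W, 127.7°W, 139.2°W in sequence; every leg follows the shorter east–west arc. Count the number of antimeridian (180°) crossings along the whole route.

0

Leg 1: -153.2° → -127.7°, shortest Δλ = 25.5° (east) — does not cross 180°.
Leg 2: -127.7° → -139.2°, shortest Δλ = -11.5° (west) — does not cross 180°.
Total crossings: 0.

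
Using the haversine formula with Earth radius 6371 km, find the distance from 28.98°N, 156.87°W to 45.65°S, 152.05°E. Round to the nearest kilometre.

9767 km

Δλ = 152.05 − -156.87 = 308.92°; wrapped into (−180°, 180°]: -51.08°.
Δφ = -45.65 − 28.98 = -74.63°.
a = sin²(Δφ/2) + cos φ₁ · cos φ₂ · sin²(Δλ/2) = 0.481144.
c = 2·atan2(√a, √(1−a)) = 1.53308 rad → d = 6371·c ≈ 9767.22 km.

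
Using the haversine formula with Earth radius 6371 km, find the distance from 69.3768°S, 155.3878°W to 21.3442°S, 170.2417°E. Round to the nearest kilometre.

5816 km

Δλ = 170.2417 − -155.3878 = 325.6295°; wrapped into (−180°, 180°]: -34.3705°.
Δφ = -21.3442 − -69.3768 = 48.0326°.
a = sin²(Δφ/2) + cos φ₁ · cos φ₂ · sin²(Δλ/2) = 0.194285.
c = 2·atan2(√a, √(1−a)) = 0.91293 rad → d = 6371·c ≈ 5816.28 km.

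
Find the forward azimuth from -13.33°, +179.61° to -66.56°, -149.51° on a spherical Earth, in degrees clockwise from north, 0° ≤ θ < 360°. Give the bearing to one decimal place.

165.9°

Δλ = -149.51 − 179.61 = -329.12°; wrapped into (−180°, 180°]: 30.88°.
θ = atan2( sin Δλ · cos φ₂ , cos φ₁ · sin φ₂ − sin φ₁ · cos φ₂ · cos Δλ )
  = atan2(0.20416, -0.81405) = 165.921° → normalised to [0°, 360°): 165.921°.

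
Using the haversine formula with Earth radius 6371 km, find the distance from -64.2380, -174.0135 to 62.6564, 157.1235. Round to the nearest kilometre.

14310 km

Δλ = 157.1235 − -174.0135 = 331.1370°; wrapped into (−180°, 180°]: -28.8630°.
Δφ = 62.6564 − -64.2380 = 126.8944°.
a = sin²(Δφ/2) + cos φ₁ · cos φ₂ · sin²(Δλ/2) = 0.812571.
c = 2·atan2(√a, √(1−a)) = 2.24611 rad → d = 6371·c ≈ 14309.96 km.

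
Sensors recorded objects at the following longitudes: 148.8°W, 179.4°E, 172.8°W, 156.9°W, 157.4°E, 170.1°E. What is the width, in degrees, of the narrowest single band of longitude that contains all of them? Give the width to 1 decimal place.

53.8°

Sort the longitudes: -172.8°, -156.9°, -148.8°, +157.4°, +170.1°, +179.4°.
Eastward gaps between consecutive values (wrapping around): 15.9°, 8.1°, 306.2°, 12.7°, 9.3°, 7.8°.
Largest gap = 306.2° ⇒ minimal covering band is its complement: 360° − 306.2° = 53.8°.
Band runs from +157.4° eastward to -148.8°, crossing the antimeridian.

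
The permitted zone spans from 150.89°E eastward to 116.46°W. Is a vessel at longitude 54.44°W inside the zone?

Band width going east from +150.89° to -116.46°: ((-116.46 − 150.89) mod 360) = 92.65°.
Offset of -54.44° east of the west edge: ((-54.44 − 150.89) mod 360) = 154.67°.
154.67° > 92.65° ⇒ outside.

No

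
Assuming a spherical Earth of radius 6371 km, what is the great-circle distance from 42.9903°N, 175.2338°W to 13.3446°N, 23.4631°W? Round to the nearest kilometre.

Δλ = -23.4631 − -175.2338 = 151.7707°.
Δφ = 13.3446 − 42.9903 = -29.6457°.
a = sin²(Δφ/2) + cos φ₁ · cos φ₂ · sin²(Δλ/2) = 0.734843.
c = 2·atan2(√a, √(1−a)) = 2.05973 rad → d = 6371·c ≈ 13122.56 km.

13123 km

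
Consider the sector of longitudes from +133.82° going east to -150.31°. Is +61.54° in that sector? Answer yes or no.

No

Band width going east from +133.82° to -150.31°: ((-150.31 − 133.82) mod 360) = 75.87°.
Offset of +61.54° east of the west edge: ((61.54 − 133.82) mod 360) = 287.72°.
287.72° > 75.87° ⇒ outside.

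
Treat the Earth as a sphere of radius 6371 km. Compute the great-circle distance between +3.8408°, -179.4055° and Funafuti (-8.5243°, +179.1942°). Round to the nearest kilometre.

Δλ = 179.1942 − -179.4055 = 358.5997°; wrapped into (−180°, 180°]: -1.4003°.
Δφ = -8.5243 − 3.8408 = -12.3651°.
a = sin²(Δφ/2) + cos φ₁ · cos φ₂ · sin²(Δλ/2) = 0.011746.
c = 2·atan2(√a, √(1−a)) = 0.21718 rad → d = 6371·c ≈ 1383.68 km.

1384 km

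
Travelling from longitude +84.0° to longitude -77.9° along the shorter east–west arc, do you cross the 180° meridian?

No

Signed shortest Δλ = ((-77.9 − 84.0 + 180) mod 360) − 180 = -161.9°.
Going west by 161.9° from +84.0° reaches -77.9° without touching 180°.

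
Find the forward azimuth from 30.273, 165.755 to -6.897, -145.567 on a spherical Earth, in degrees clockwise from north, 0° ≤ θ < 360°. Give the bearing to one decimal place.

120.2°

Δλ = -145.567 − 165.755 = -311.322°; wrapped into (−180°, 180°]: 48.678°.
θ = atan2( sin Δλ · cos φ₂ , cos φ₁ · sin φ₂ − sin φ₁ · cos φ₂ · cos Δλ )
  = atan2(0.74558, -0.43417) = 120.213° → normalised to [0°, 360°): 120.213°.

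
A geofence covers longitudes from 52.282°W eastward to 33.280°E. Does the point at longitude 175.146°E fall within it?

Band width going east from -52.282° to +33.280°: ((33.280 − -52.282) mod 360) = 85.562°.
Offset of +175.146° east of the west edge: ((175.146 − -52.282) mod 360) = 227.428°.
227.428° > 85.562° ⇒ outside.

No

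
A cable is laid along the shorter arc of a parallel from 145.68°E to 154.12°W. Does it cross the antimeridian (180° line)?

Naïve |-154.12 − 145.68| = 299.8° > 180°, so the shorter arc goes the other way round — across 180°.
Signed shortest Δλ = ((-154.12 − 145.68 + 180) mod 360) − 180 = 60.2°.
Going east by 60.2° from +145.68° passes through 180° before reaching -154.12°.

Yes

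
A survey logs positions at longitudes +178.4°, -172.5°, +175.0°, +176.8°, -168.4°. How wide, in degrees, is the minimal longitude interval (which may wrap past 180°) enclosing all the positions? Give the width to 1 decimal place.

Sort the longitudes: -172.5°, -168.4°, +175.0°, +176.8°, +178.4°.
Eastward gaps between consecutive values (wrapping around): 4.1°, 343.4°, 1.8°, 1.6°, 9.1°.
Largest gap = 343.4° ⇒ minimal covering band is its complement: 360° − 343.4° = 16.6°.
Band runs from +175.0° eastward to -168.4°, crossing the antimeridian.

16.6°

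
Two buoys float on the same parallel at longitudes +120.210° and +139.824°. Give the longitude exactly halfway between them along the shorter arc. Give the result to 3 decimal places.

Signed shortest Δλ from +120.210° to +139.824° is +19.614°.
Midpoint longitude = +120.210° + (+19.614°)/2 = +120.210° + 9.807° = +130.017°.

+130.017°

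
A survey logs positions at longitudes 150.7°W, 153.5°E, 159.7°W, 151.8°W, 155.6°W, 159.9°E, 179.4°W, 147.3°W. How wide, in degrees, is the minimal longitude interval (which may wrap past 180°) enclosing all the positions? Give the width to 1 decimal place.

Sort the longitudes: -179.4°, -159.7°, -155.6°, -151.8°, -150.7°, -147.3°, +153.5°, +159.9°.
Eastward gaps between consecutive values (wrapping around): 19.7°, 4.1°, 3.8°, 1.1°, 3.4°, 300.8°, 6.4°, 20.7°.
Largest gap = 300.8° ⇒ minimal covering band is its complement: 360° − 300.8° = 59.2°.
Band runs from +153.5° eastward to -147.3°, crossing the antimeridian.

59.2°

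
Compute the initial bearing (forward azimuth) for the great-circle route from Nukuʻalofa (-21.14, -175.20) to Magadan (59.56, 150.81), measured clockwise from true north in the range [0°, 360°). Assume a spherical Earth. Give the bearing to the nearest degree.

Δλ = 150.81 − -175.20 = 326.01°; wrapped into (−180°, 180°]: -33.99°.
θ = atan2( sin Δλ · cos φ₂ , cos φ₁ · sin φ₂ − sin φ₁ · cos φ₂ · cos Δλ )
  = atan2(-0.28323, 0.95564) = -16.509° → normalised to [0°, 360°): 343.491°.

343°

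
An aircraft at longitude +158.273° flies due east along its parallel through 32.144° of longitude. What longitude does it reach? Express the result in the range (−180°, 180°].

Start at +158.273°; shift +32.144° → +190.417°.
+190.417° lies outside (−180°, 180°]; subtract 360° → -169.583°.

-169.583°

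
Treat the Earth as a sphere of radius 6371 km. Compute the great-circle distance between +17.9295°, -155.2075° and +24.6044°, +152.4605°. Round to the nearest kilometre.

5442 km

Δλ = 152.4605 − -155.2075 = 307.6680°; wrapped into (−180°, 180°]: -52.3320°.
Δφ = 24.6044 − 17.9295 = 6.6749°.
a = sin²(Δφ/2) + cos φ₁ · cos φ₂ · sin²(Δλ/2) = 0.171605.
c = 2·atan2(√a, √(1−a)) = 0.85424 rad → d = 6371·c ≈ 5442.37 km.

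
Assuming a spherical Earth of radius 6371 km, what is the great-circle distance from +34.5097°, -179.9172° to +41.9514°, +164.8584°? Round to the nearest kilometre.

Δλ = 164.8584 − -179.9172 = 344.7756°; wrapped into (−180°, 180°]: -15.2244°.
Δφ = 41.9514 − 34.5097 = 7.4417°.
a = sin²(Δφ/2) + cos φ₁ · cos φ₂ · sin²(Δλ/2) = 0.014965.
c = 2·atan2(√a, √(1−a)) = 0.24528 rad → d = 6371·c ≈ 1562.68 km.

1563 km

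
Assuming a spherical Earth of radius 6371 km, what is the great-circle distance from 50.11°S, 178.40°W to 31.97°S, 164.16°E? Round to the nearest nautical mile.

1338 nmi

Δλ = 164.16 − -178.40 = 342.56°; wrapped into (−180°, 180°]: -17.44°.
Δφ = -31.97 − -50.11 = 18.14°.
a = sin²(Δφ/2) + cos φ₁ · cos φ₂ · sin²(Δλ/2) = 0.037355.
c = 2·atan2(√a, √(1−a)) = 0.38900 rad → d = 6371·c ≈ 2478.31 km ≈ 1338.18 nmi.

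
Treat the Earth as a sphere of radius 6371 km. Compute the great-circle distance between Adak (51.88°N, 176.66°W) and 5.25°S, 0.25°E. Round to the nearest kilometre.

14822 km

Δλ = 0.25 − -176.66 = 176.91°.
Δφ = -5.25 − 51.88 = -57.13°.
a = sin²(Δφ/2) + cos φ₁ · cos φ₂ · sin²(Δλ/2) = 0.842907.
c = 2·atan2(√a, √(1−a)) = 2.32652 rad → d = 6371·c ≈ 14822.24 km.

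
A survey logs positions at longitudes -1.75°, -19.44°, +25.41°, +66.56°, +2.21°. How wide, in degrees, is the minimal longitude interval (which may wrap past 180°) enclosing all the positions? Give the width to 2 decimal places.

86.00°

Sort the longitudes: -19.44°, -1.75°, +2.21°, +25.41°, +66.56°.
Eastward gaps between consecutive values (wrapping around): 17.69°, 3.96°, 23.20°, 41.15°, 274.00°.
Largest gap = 274.00° ⇒ minimal covering band is its complement: 360° − 274.00° = 86.00°.
Band runs from -19.44° eastward to +66.56°.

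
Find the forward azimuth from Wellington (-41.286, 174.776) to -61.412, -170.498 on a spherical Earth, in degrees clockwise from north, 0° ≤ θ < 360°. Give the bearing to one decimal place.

Δλ = -170.498 − 174.776 = -345.274°; wrapped into (−180°, 180°]: 14.726°.
θ = atan2( sin Δλ · cos φ₂ , cos φ₁ · sin φ₂ − sin φ₁ · cos φ₂ · cos Δλ )
  = atan2(0.12164, -0.35446) = 161.060° → normalised to [0°, 360°): 161.060°.

161.1°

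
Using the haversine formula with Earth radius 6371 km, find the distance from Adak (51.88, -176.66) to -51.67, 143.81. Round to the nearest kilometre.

12095 km

Δλ = 143.81 − -176.66 = 320.47°; wrapped into (−180°, 180°]: -39.53°.
Δφ = -51.67 − 51.88 = -103.55°.
a = sin²(Δφ/2) + cos φ₁ · cos φ₂ · sin²(Δλ/2) = 0.660927.
c = 2·atan2(√a, √(1−a)) = 1.89848 rad → d = 6371·c ≈ 12095.24 km.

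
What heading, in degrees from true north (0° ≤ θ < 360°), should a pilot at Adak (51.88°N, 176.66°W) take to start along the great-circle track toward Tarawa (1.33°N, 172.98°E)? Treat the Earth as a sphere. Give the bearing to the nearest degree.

193°

Δλ = 172.98 − -176.66 = 349.64°; wrapped into (−180°, 180°]: -10.36°.
θ = atan2( sin Δλ · cos φ₂ , cos φ₁ · sin φ₂ − sin φ₁ · cos φ₂ · cos Δλ )
  = atan2(-0.17978, -0.75936) = -166.680° → normalised to [0°, 360°): 193.320°.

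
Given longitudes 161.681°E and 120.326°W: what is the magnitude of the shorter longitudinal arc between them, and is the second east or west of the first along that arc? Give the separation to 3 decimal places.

Raw difference: -120.326 − 161.681 = -282.007°.
Normalise into (−180°, 180°]: -282.007° + 360° = 77.993°.
Positive ⇒ the second point lies to the east; separation 77.993°.

77.993° east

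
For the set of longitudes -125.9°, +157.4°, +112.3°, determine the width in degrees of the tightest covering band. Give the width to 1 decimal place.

Sort the longitudes: -125.9°, +112.3°, +157.4°.
Eastward gaps between consecutive values (wrapping around): 238.2°, 45.1°, 76.7°.
Largest gap = 238.2° ⇒ minimal covering band is its complement: 360° − 238.2° = 121.8°.
Band runs from +112.3° eastward to -125.9°, crossing the antimeridian.

121.8°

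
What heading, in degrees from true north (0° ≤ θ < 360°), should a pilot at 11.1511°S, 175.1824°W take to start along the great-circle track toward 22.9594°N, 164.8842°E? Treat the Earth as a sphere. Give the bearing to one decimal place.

330.3°

Δλ = 164.8842 − -175.1824 = 340.0666°; wrapped into (−180°, 180°]: -19.9334°.
θ = atan2( sin Δλ · cos φ₂ , cos φ₁ · sin φ₂ − sin φ₁ · cos φ₂ · cos Δλ )
  = atan2(-0.31392, 0.55012) = -29.711° → normalised to [0°, 360°): 330.289°.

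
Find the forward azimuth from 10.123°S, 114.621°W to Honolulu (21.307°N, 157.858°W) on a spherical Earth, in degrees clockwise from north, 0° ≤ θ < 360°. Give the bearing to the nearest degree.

307°

Δλ = -157.858 − -114.621 = -43.237°.
θ = atan2( sin Δλ · cos φ₂ , cos φ₁ · sin φ₂ − sin φ₁ · cos φ₂ · cos Δλ )
  = atan2(-0.63819, 0.47700) = -53.225° → normalised to [0°, 360°): 306.775°.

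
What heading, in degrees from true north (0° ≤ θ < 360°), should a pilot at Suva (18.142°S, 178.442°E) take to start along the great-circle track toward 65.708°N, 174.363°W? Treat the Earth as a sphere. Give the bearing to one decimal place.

3.0°

Δλ = -174.363 − 178.442 = -352.805°; wrapped into (−180°, 180°]: 7.195°.
θ = atan2( sin Δλ · cos φ₂ , cos φ₁ · sin φ₂ − sin φ₁ · cos φ₂ · cos Δλ )
  = atan2(0.05152, 0.99324) = 2.970° → normalised to [0°, 360°): 2.970°.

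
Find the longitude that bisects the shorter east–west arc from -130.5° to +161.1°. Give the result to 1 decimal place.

-164.7°

Signed shortest Δλ from -130.5° to +161.1° is -68.4°.
Midpoint longitude = -130.5° + (-68.4°)/2 = -130.5° − 34.2° = -164.7°.
(The naïve average (-130.5 + +161.1)/2 = 15.3° is on the wrong side of the globe.)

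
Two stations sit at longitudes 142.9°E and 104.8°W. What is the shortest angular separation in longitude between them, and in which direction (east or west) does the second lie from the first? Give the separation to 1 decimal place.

Raw difference: -104.8 − 142.9 = -247.7°.
Normalise into (−180°, 180°]: -247.7° + 360° = 112.3°.
Positive ⇒ the second point lies to the east; separation 112.3°.

112.3° east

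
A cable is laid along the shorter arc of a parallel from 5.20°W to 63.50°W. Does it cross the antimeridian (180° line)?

Signed shortest Δλ = ((-63.50 − -5.20 + 180) mod 360) − 180 = -58.3°.
Going west by 58.3° from -5.20° reaches -63.50° without touching 180°.

No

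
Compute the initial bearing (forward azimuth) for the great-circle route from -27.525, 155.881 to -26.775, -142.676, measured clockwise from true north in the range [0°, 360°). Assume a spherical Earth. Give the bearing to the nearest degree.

104°

Δλ = -142.676 − 155.881 = -298.557°; wrapped into (−180°, 180°]: 61.443°.
θ = atan2( sin Δλ · cos φ₂ , cos φ₁ · sin φ₂ − sin φ₁ · cos φ₂ · cos Δλ )
  = atan2(0.78417, -0.20227) = 104.464° → normalised to [0°, 360°): 104.464°.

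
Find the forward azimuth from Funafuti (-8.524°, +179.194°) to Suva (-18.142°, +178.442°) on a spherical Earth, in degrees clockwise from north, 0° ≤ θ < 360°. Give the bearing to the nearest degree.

Δλ = 178.442 − 179.194 = -0.752°.
θ = atan2( sin Δλ · cos φ₂ , cos φ₁ · sin φ₂ − sin φ₁ · cos φ₂ · cos Δλ )
  = atan2(-0.01247, -0.16709) = -175.731° → normalised to [0°, 360°): 184.269°.

184°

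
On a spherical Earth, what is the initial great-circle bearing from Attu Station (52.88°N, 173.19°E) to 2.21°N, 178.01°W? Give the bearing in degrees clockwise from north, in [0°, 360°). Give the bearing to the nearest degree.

Δλ = -178.01 − 173.19 = -351.20°; wrapped into (−180°, 180°]: 8.80°.
θ = atan2( sin Δλ · cos φ₂ , cos φ₁ · sin φ₂ − sin φ₁ · cos φ₂ · cos Δλ )
  = atan2(0.15287, -0.76413) = 168.687° → normalised to [0°, 360°): 168.687°.

169°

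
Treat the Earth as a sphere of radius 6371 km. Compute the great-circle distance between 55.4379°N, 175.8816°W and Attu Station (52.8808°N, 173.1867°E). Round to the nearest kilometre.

765 km

Δλ = 173.1867 − -175.8816 = 349.0683°; wrapped into (−180°, 180°]: -10.9317°.
Δφ = 52.8808 − 55.4379 = -2.5571°.
a = sin²(Δφ/2) + cos φ₁ · cos φ₂ · sin²(Δλ/2) = 0.003604.
c = 2·atan2(√a, √(1−a)) = 0.12014 rad → d = 6371·c ≈ 765.41 km.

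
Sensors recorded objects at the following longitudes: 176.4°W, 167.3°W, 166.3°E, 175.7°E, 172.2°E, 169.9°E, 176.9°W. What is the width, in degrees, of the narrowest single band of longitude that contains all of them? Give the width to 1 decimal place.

Sort the longitudes: -176.9°, -176.4°, -167.3°, +166.3°, +169.9°, +172.2°, +175.7°.
Eastward gaps between consecutive values (wrapping around): 0.5°, 9.1°, 333.6°, 3.6°, 2.3°, 3.5°, 7.4°.
Largest gap = 333.6° ⇒ minimal covering band is its complement: 360° − 333.6° = 26.4°.
Band runs from +166.3° eastward to -167.3°, crossing the antimeridian.

26.4°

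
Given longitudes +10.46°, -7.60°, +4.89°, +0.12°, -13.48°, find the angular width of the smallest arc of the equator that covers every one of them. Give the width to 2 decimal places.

Sort the longitudes: -13.48°, -7.60°, +0.12°, +4.89°, +10.46°.
Eastward gaps between consecutive values (wrapping around): 5.88°, 7.72°, 4.77°, 5.57°, 336.06°.
Largest gap = 336.06° ⇒ minimal covering band is its complement: 360° − 336.06° = 23.94°.
Band runs from -13.48° eastward to +10.46°.

23.94°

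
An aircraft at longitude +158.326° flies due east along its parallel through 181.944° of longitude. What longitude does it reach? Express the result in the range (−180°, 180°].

Start at +158.326°; shift +181.944° → +340.270°.
+340.270° lies outside (−180°, 180°]; subtract 360° → -19.730°.

-19.730°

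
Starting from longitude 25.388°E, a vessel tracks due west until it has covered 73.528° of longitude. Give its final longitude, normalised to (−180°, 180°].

48.140°W

Start at +25.388°; shift −73.528° → -48.140°.
-48.140° already lies in (−180°, 180°].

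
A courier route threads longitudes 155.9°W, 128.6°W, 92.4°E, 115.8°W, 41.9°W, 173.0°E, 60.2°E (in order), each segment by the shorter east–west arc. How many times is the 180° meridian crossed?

Leg 1: -155.9° → -128.6°, shortest Δλ = 27.3° (east) — does not cross 180°.
Leg 2: -128.6° → +92.4°, shortest Δλ = -139.0° (west) — crosses 180°.
Leg 3: +92.4° → -115.8°, shortest Δλ = 151.8° (east) — crosses 180°.
Leg 4: -115.8° → -41.9°, shortest Δλ = 73.9° (east) — does not cross 180°.
Leg 5: -41.9° → +173.0°, shortest Δλ = -145.1° (west) — crosses 180°.
Leg 6: +173.0° → +60.2°, shortest Δλ = -112.8° (west) — does not cross 180°.
Total crossings: 3.

3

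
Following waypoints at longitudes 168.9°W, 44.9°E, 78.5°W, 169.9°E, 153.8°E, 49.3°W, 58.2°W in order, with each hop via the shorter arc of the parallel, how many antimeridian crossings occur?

Leg 1: -168.9° → +44.9°, shortest Δλ = -146.2° (west) — crosses 180°.
Leg 2: +44.9° → -78.5°, shortest Δλ = -123.4° (west) — does not cross 180°.
Leg 3: -78.5° → +169.9°, shortest Δλ = -111.6° (west) — crosses 180°.
Leg 4: +169.9° → +153.8°, shortest Δλ = -16.1° (west) — does not cross 180°.
Leg 5: +153.8° → -49.3°, shortest Δλ = 156.9° (east) — crosses 180°.
Leg 6: -49.3° → -58.2°, shortest Δλ = -8.9° (west) — does not cross 180°.
Total crossings: 3.

3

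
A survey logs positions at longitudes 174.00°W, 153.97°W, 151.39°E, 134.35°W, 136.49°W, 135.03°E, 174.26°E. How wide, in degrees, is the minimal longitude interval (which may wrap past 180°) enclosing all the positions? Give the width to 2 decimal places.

90.62°

Sort the longitudes: -174.00°, -153.97°, -136.49°, -134.35°, +135.03°, +151.39°, +174.26°.
Eastward gaps between consecutive values (wrapping around): 20.03°, 17.48°, 2.14°, 269.38°, 16.36°, 22.87°, 11.74°.
Largest gap = 269.38° ⇒ minimal covering band is its complement: 360° − 269.38° = 90.62°.
Band runs from +135.03° eastward to -134.35°, crossing the antimeridian.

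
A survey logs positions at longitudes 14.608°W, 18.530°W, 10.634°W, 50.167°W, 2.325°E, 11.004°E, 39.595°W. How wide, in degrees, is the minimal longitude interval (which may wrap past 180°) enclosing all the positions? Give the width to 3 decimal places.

61.171°

Sort the longitudes: -50.167°, -39.595°, -18.530°, -14.608°, -10.634°, +2.325°, +11.004°.
Eastward gaps between consecutive values (wrapping around): 10.572°, 21.065°, 3.922°, 3.974°, 12.959°, 8.679°, 298.829°.
Largest gap = 298.829° ⇒ minimal covering band is its complement: 360° − 298.829° = 61.171°.
Band runs from -50.167° eastward to +11.004°.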